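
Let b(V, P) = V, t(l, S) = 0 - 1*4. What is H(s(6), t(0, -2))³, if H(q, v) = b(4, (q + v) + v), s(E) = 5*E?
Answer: 64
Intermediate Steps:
t(l, S) = -4 (t(l, S) = 0 - 4 = -4)
H(q, v) = 4
H(s(6), t(0, -2))³ = 4³ = 64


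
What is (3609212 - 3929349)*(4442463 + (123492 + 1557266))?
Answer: -1960269601277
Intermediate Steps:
(3609212 - 3929349)*(4442463 + (123492 + 1557266)) = -320137*(4442463 + 1680758) = -320137*6123221 = -1960269601277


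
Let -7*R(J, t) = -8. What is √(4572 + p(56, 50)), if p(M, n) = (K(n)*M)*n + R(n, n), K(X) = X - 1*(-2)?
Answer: 2*√1839621/7 ≈ 387.52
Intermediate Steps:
K(X) = 2 + X (K(X) = X + 2 = 2 + X)
R(J, t) = 8/7 (R(J, t) = -⅐*(-8) = 8/7)
p(M, n) = 8/7 + M*n*(2 + n) (p(M, n) = ((2 + n)*M)*n + 8/7 = (M*(2 + n))*n + 8/7 = M*n*(2 + n) + 8/7 = 8/7 + M*n*(2 + n))
√(4572 + p(56, 50)) = √(4572 + (8/7 + 56*50*(2 + 50))) = √(4572 + (8/7 + 56*50*52)) = √(4572 + (8/7 + 145600)) = √(4572 + 1019208/7) = √(1051212/7) = 2*√1839621/7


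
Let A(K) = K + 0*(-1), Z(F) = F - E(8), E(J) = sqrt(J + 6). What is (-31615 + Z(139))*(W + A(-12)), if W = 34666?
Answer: -1090769304 - 34654*sqrt(14) ≈ -1.0909e+9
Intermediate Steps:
E(J) = sqrt(6 + J)
Z(F) = F - sqrt(14) (Z(F) = F - sqrt(6 + 8) = F - sqrt(14))
A(K) = K (A(K) = K + 0 = K)
(-31615 + Z(139))*(W + A(-12)) = (-31615 + (139 - sqrt(14)))*(34666 - 12) = (-31476 - sqrt(14))*34654 = -1090769304 - 34654*sqrt(14)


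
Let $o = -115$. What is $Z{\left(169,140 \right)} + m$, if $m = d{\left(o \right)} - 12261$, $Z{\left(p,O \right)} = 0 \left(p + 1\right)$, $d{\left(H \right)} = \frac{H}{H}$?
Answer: $-12260$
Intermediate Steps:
$d{\left(H \right)} = 1$
$Z{\left(p,O \right)} = 0$ ($Z{\left(p,O \right)} = 0 \left(1 + p\right) = 0$)
$m = -12260$ ($m = 1 - 12261 = -12260$)
$Z{\left(169,140 \right)} + m = 0 - 12260 = -12260$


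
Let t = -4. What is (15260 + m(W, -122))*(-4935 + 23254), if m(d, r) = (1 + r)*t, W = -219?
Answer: 288414336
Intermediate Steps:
m(d, r) = -4 - 4*r (m(d, r) = (1 + r)*(-4) = -4 - 4*r)
(15260 + m(W, -122))*(-4935 + 23254) = (15260 + (-4 - 4*(-122)))*(-4935 + 23254) = (15260 + (-4 + 488))*18319 = (15260 + 484)*18319 = 15744*18319 = 288414336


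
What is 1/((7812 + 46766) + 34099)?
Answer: 1/88677 ≈ 1.1277e-5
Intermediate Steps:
1/((7812 + 46766) + 34099) = 1/(54578 + 34099) = 1/88677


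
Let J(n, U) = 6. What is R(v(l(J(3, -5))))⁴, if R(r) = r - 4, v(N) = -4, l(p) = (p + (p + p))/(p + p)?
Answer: 4096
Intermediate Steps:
l(p) = 3/2 (l(p) = (p + 2*p)/((2*p)) = (3*p)*(1/(2*p)) = 3/2)
R(r) = -4 + r
R(v(l(J(3, -5))))⁴ = (-4 - 4)⁴ = (-8)⁴ = 4096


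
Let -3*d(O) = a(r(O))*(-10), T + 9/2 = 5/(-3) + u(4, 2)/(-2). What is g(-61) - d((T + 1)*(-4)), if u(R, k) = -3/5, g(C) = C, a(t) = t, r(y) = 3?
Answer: -71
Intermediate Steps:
u(R, k) = -⅗ (u(R, k) = -3*⅕ = -⅗)
T = -88/15 (T = -9/2 + (5/(-3) - ⅗/(-2)) = -9/2 + (5*(-⅓) - ⅗*(-½)) = -9/2 + (-5/3 + 3/10) = -9/2 - 41/30 = -88/15 ≈ -5.8667)
d(O) = 10 (d(O) = -(-10) = -⅓*(-30) = 10)
g(-61) - d((T + 1)*(-4)) = -61 - 1*10 = -61 - 10 = -71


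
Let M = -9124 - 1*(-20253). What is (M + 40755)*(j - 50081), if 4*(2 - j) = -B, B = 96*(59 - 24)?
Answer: -2554716276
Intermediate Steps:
M = 11129 (M = -9124 + 20253 = 11129)
B = 3360 (B = 96*35 = 3360)
j = 842 (j = 2 - (-1)*3360/4 = 2 - ¼*(-3360) = 2 + 840 = 842)
(M + 40755)*(j - 50081) = (11129 + 40755)*(842 - 50081) = 51884*(-49239) = -2554716276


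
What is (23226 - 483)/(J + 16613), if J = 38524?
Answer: 7581/18379 ≈ 0.41248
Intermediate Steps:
(23226 - 483)/(J + 16613) = (23226 - 483)/(38524 + 16613) = 22743/55137 = 22743*(1/55137) = 7581/18379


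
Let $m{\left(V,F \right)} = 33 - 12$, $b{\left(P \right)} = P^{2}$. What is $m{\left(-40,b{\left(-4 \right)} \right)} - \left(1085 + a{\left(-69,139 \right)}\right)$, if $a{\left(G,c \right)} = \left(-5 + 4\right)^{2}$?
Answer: $-1065$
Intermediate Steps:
$a{\left(G,c \right)} = 1$ ($a{\left(G,c \right)} = \left(-1\right)^{2} = 1$)
$m{\left(V,F \right)} = 21$ ($m{\left(V,F \right)} = 33 - 12 = 21$)
$m{\left(-40,b{\left(-4 \right)} \right)} - \left(1085 + a{\left(-69,139 \right)}\right) = 21 - \left(1085 + 1\right) = 21 - 1086 = -1065$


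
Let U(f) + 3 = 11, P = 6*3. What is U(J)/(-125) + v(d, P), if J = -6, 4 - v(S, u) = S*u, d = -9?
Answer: 20742/125 ≈ 165.94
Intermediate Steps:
P = 18
v(S, u) = 4 - S*u
U(f) = 8 (U(f) = -3 + 11 = 8)
U(J)/(-125) + v(d, P) = 8/(-125) + (4 - 1*(-9)*18) = -1/125*8 + (4 + 162) = -8/125 + 166 = 20742/125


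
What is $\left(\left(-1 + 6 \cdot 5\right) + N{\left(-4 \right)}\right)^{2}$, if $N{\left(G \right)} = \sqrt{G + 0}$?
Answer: $837 + 116 i \approx 837.0 + 116.0 i$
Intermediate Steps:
$N{\left(G \right)} = \sqrt{G}$
$\left(\left(-1 + 6 \cdot 5\right) + N{\left(-4 \right)}\right)^{2} = \left(\left(-1 + 6 \cdot 5\right) + \sqrt{-4}\right)^{2} = \left(\left(-1 + 30\right) + 2 i\right)^{2} = \left(29 + 2 i\right)^{2}$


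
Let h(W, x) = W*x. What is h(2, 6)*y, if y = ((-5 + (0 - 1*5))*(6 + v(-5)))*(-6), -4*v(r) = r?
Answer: 5220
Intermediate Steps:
v(r) = -r/4
y = 435 (y = ((-5 + (0 - 1*5))*(6 - ¼*(-5)))*(-6) = ((-5 + (0 - 5))*(6 + 5/4))*(-6) = ((-5 - 5)*(29/4))*(-6) = -10*29/4*(-6) = -145/2*(-6) = 435)
h(2, 6)*y = (2*6)*435 = 12*435 = 5220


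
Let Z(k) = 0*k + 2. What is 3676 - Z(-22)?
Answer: 3674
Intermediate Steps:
Z(k) = 2 (Z(k) = 0 + 2 = 2)
3676 - Z(-22) = 3676 - 1*2 = 3676 - 2 = 3674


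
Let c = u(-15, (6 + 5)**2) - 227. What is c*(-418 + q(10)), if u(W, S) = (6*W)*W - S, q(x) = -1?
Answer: -419838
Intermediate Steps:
u(W, S) = -S + 6*W**2 (u(W, S) = 6*W**2 - S = -S + 6*W**2)
c = 1002 (c = (-(6 + 5)**2 + 6*(-15)**2) - 227 = (-1*11**2 + 6*225) - 227 = (-1*121 + 1350) - 227 = (-121 + 1350) - 227 = 1229 - 227 = 1002)
c*(-418 + q(10)) = 1002*(-418 - 1) = 1002*(-419) = -419838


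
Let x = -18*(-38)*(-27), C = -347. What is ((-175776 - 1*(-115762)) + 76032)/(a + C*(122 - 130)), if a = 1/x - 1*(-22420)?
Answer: 295820424/465319727 ≈ 0.63574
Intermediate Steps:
x = -18468 (x = 684*(-27) = -18468)
a = 414052559/18468 (a = 1/(-18468) - 1*(-22420) = -1/18468 + 22420 = 414052559/18468 ≈ 22420.)
((-175776 - 1*(-115762)) + 76032)/(a + C*(122 - 130)) = ((-175776 - 1*(-115762)) + 76032)/(414052559/18468 - 347*(122 - 130)) = ((-175776 + 115762) + 76032)/(414052559/18468 - 347*(-8)) = (-60014 + 76032)/(414052559/18468 + 2776) = 16018/(465319727/18468) = 16018*(18468/465319727) = 295820424/465319727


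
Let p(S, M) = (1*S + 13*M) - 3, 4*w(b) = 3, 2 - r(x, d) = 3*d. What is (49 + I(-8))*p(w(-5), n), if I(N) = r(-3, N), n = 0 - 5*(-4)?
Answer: 77325/4 ≈ 19331.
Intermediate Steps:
n = 20 (n = 0 + 20 = 20)
r(x, d) = 2 - 3*d
I(N) = 2 - 3*N
w(b) = ¾ (w(b) = (¼)*3 = ¾)
p(S, M) = -3 + S + 13*M (p(S, M) = (S + 13*M) - 3 = -3 + S + 13*M)
(49 + I(-8))*p(w(-5), n) = (49 + (2 - 3*(-8)))*(-3 + ¾ + 13*20) = (49 + (2 + 24))*(-3 + ¾ + 260) = (49 + 26)*(1031/4) = 75*(1031/4) = 77325/4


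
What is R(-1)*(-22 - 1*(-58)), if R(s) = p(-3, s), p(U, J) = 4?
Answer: 144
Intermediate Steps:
R(s) = 4
R(-1)*(-22 - 1*(-58)) = 4*(-22 - 1*(-58)) = 4*(-22 + 58) = 4*36 = 144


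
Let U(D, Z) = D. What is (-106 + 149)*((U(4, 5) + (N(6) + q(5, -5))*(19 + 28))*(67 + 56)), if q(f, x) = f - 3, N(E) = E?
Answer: 2009820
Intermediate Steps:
q(f, x) = -3 + f
(-106 + 149)*((U(4, 5) + (N(6) + q(5, -5))*(19 + 28))*(67 + 56)) = (-106 + 149)*((4 + (6 + (-3 + 5))*(19 + 28))*(67 + 56)) = 43*((4 + (6 + 2)*47)*123) = 43*((4 + 8*47)*123) = 43*((4 + 376)*123) = 43*(380*123) = 43*46740 = 2009820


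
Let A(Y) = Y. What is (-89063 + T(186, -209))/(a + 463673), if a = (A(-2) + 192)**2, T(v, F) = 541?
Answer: -88522/499773 ≈ -0.17712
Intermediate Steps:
a = 36100 (a = (-2 + 192)**2 = 190**2 = 36100)
(-89063 + T(186, -209))/(a + 463673) = (-89063 + 541)/(36100 + 463673) = -88522/499773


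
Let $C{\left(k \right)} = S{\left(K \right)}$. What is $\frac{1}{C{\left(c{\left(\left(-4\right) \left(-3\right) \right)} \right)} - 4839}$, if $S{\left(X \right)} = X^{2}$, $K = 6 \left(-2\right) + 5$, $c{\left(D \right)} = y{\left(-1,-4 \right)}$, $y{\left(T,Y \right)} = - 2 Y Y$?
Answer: $- \frac{1}{4790} \approx -0.00020877$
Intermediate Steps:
$y{\left(T,Y \right)} = - 2 Y^{2}$
$c{\left(D \right)} = -32$ ($c{\left(D \right)} = - 2 \left(-4\right)^{2} = \left(-2\right) 16 = -32$)
$K = -7$ ($K = -12 + 5 = -7$)
$C{\left(k \right)} = 49$ ($C{\left(k \right)} = \left(-7\right)^{2} = 49$)
$\frac{1}{C{\left(c{\left(\left(-4\right) \left(-3\right) \right)} \right)} - 4839} = \frac{1}{49 - 4839} = \frac{1}{-4790} = - \frac{1}{4790}$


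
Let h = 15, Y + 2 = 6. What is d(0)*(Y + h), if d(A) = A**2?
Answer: 0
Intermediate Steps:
Y = 4 (Y = -2 + 6 = 4)
d(0)*(Y + h) = 0**2*(4 + 15) = 0*19 = 0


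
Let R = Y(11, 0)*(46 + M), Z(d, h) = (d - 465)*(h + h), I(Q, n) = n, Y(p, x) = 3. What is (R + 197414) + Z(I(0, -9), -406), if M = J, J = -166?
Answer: 581942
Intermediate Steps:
M = -166
Z(d, h) = 2*h*(-465 + d) (Z(d, h) = (-465 + d)*(2*h) = 2*h*(-465 + d))
R = -360 (R = 3*(46 - 166) = 3*(-120) = -360)
(R + 197414) + Z(I(0, -9), -406) = (-360 + 197414) + 2*(-406)*(-465 - 9) = 197054 + 2*(-406)*(-474) = 197054 + 384888 = 581942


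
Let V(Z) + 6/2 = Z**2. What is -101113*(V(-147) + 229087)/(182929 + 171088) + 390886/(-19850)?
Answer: -251651279136356/3513618725 ≈ -71622.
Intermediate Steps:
V(Z) = -3 + Z**2
-101113*(V(-147) + 229087)/(182929 + 171088) + 390886/(-19850) = -101113*((-3 + (-147)**2) + 229087)/(182929 + 171088) + 390886/(-19850) = -101113/(354017/((-3 + 21609) + 229087)) + 390886*(-1/19850) = -101113/(354017/(21606 + 229087)) - 195443/9925 = -101113/(354017/250693) - 195443/9925 = -101113/(354017*(1/250693)) - 195443/9925 = -101113/354017/250693 - 195443/9925 = -101113*250693/354017 - 195443/9925 = -25348321309/354017 - 195443/9925 = -251651279136356/3513618725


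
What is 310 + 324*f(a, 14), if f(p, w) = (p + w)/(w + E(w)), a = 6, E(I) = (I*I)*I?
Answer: 430730/1379 ≈ 312.35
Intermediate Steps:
E(I) = I³ (E(I) = I²*I = I³)
f(p, w) = (p + w)/(w + w³)
310 + 324*f(a, 14) = 310 + 324*((6 + 14)/(14 + 14³)) = 310 + 324*(20/(14 + 2744)) = 310 + 324*(20/2758) = 310 + 324*((1/2758)*20) = 310 + 324*(10/1379) = 310 + 3240/1379 = 430730/1379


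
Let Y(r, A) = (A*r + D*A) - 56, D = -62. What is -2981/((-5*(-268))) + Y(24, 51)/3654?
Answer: -6782267/2448180 ≈ -2.7703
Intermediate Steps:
Y(r, A) = -56 - 62*A + A*r (Y(r, A) = (A*r - 62*A) - 56 = (-62*A + A*r) - 56 = -56 - 62*A + A*r)
-2981/((-5*(-268))) + Y(24, 51)/3654 = -2981/((-5*(-268))) + (-56 - 62*51 + 51*24)/3654 = -2981/1340 + (-56 - 3162 + 1224)*(1/3654) = -2981*1/1340 - 1994*1/3654 = -2981/1340 - 997/1827 = -6782267/2448180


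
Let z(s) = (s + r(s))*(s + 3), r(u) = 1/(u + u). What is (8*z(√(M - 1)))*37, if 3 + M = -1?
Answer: -1332 + 3996*I*√5/5 ≈ -1332.0 + 1787.1*I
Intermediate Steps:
r(u) = 1/(2*u)
M = -4 (M = -3 - 1 = -4)
z(s) = (3 + s)*(s + 1/(2*s)) (z(s) = (s + 1/(2*s))*(s + 3) = (s + 1/(2*s))*(3 + s) = (3 + s)*(s + 1/(2*s)))
(8*z(√(M - 1)))*37 = (8*(½ + (√(-4 - 1))² + 3*√(-4 - 1) + 3/(2*(√(-4 - 1)))))*37 = (8*(½ + (√(-5))² + 3*√(-5) + 3/(2*(√(-5)))))*37 = (8*(½ + (I*√5)² + 3*(I*√5) + 3/(2*((I*√5)))))*37 = (8*(½ - 5 + 3*I*√5 + 3*(-I*√5/5)/2))*37 = (8*(½ - 5 + 3*I*√5 - 3*I*√5/10))*37 = (8*(-9/2 + 27*I*√5/10))*37 = (-36 + 108*I*√5/5)*37 = -1332 + 3996*I*√5/5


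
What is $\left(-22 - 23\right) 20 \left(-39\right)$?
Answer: $35100$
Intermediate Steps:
$\left(-22 - 23\right) 20 \left(-39\right) = \left(-45\right) 20 \left(-39\right) = \left(-900\right) \left(-39\right) = 35100$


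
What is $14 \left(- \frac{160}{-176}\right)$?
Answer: $\frac{140}{11} \approx 12.727$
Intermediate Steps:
$14 \left(- \frac{160}{-176}\right) = 14 \left(\left(-160\right) \left(- \frac{1}{176}\right)\right) = 14 \cdot \frac{10}{11} = \frac{140}{11}$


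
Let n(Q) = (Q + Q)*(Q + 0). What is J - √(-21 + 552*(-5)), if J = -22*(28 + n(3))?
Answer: -1012 - 3*I*√309 ≈ -1012.0 - 52.735*I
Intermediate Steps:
n(Q) = 2*Q² (n(Q) = (2*Q)*Q = 2*Q²)
J = -1012 (J = -22*(28 + 2*3²) = -22*(28 + 2*9) = -22*(28 + 18) = -22*46 = -1012)
J - √(-21 + 552*(-5)) = -1012 - √(-21 + 552*(-5)) = -1012 - √(-21 - 2760) = -1012 - √(-2781) = -1012 - 3*I*√309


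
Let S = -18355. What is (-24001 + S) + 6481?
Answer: -35875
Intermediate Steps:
(-24001 + S) + 6481 = (-24001 - 18355) + 6481 = -42356 + 6481 = -35875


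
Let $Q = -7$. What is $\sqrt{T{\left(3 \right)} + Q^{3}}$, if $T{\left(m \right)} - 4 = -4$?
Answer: $7 i \sqrt{7} \approx 18.52 i$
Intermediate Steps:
$T{\left(m \right)} = 0$ ($T{\left(m \right)} = 4 - 4 = 0$)
$\sqrt{T{\left(3 \right)} + Q^{3}} = \sqrt{0 + \left(-7\right)^{3}} = \sqrt{0 - 343} = \sqrt{-343} = 7 i \sqrt{7}$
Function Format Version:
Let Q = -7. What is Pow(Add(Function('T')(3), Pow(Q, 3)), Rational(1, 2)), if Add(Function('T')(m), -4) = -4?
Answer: Mul(7, I, Pow(7, Rational(1, 2))) ≈ Mul(18.520, I)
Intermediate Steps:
Function('T')(m) = 0 (Function('T')(m) = Add(4, -4) = 0)
Pow(Add(Function('T')(3), Pow(Q, 3)), Rational(1, 2)) = Pow(Add(0, Pow(-7, 3)), Rational(1, 2)) = Pow(Add(0, -343), Rational(1, 2)) = Pow(-343, Rational(1, 2)) = Mul(7, I, Pow(7, Rational(1, 2)))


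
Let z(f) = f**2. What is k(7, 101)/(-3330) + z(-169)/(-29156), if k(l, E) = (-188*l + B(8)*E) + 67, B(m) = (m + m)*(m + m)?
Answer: -10980403/1312020 ≈ -8.3691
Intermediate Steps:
B(m) = 4*m**2 (B(m) = (2*m)*(2*m) = 4*m**2)
k(l, E) = 67 - 188*l + 256*E (k(l, E) = (-188*l + (4*8**2)*E) + 67 = (-188*l + (4*64)*E) + 67 = (-188*l + 256*E) + 67 = 67 - 188*l + 256*E)
k(7, 101)/(-3330) + z(-169)/(-29156) = (67 - 188*7 + 256*101)/(-3330) + (-169)**2/(-29156) = (67 - 1316 + 25856)*(-1/3330) + 28561*(-1/29156) = 24607*(-1/3330) - 28561/29156 = -24607/3330 - 28561/29156 = -10980403/1312020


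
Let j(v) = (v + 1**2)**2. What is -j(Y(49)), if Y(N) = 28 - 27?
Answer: -4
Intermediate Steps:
Y(N) = 1
j(v) = (1 + v)**2 (j(v) = (v + 1)**2 = (1 + v)**2)
-j(Y(49)) = -(1 + 1)**2 = -1*2**2 = -1*4 = -4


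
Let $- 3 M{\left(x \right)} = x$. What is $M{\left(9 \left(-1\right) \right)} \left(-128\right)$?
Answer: $-384$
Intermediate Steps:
$M{\left(x \right)} = - \frac{x}{3}$
$M{\left(9 \left(-1\right) \right)} \left(-128\right) = - \frac{9 \left(-1\right)}{3} \left(-128\right) = \left(- \frac{1}{3}\right) \left(-9\right) \left(-128\right) = 3 \left(-128\right) = -384$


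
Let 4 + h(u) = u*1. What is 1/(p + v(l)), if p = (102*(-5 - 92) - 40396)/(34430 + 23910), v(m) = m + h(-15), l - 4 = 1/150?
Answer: -218775/3468754 ≈ -0.063070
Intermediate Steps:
h(u) = -4 + u (h(u) = -4 + u*1 = -4 + u)
l = 601/150 (l = 4 + 1/150 = 601/150 ≈ 4.0067)
v(m) = -19 + m (v(m) = m + (-4 - 15) = m - 19 = -19 + m)
p = -5029/5834 (p = (102*(-97) - 40396)/58340 = (-9894 - 40396)*(1/58340) = -50290*1/58340 = -5029/5834 ≈ -0.86202)
1/(p + v(l)) = 1/(-5029/5834 + (-19 + 601/150)) = 1/(-5029/5834 - 2249/150) = 1/(-3468754/218775) = -218775/3468754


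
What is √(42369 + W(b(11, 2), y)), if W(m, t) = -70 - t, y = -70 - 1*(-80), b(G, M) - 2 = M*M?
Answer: √42289 ≈ 205.64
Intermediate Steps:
b(G, M) = 2 + M² (b(G, M) = 2 + M*M = 2 + M²)
y = 10 (y = -70 + 80 = 10)
√(42369 + W(b(11, 2), y)) = √(42369 + (-70 - 1*10)) = √(42369 + (-70 - 10)) = √(42369 - 80) = √42289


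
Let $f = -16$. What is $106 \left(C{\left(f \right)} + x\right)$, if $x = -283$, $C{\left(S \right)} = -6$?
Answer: $-30634$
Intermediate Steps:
$106 \left(C{\left(f \right)} + x\right) = 106 \left(-6 - 283\right) = 106 \left(-289\right) = -30634$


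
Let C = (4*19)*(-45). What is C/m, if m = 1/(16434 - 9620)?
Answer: -23303880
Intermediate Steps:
m = 1/6814 ≈ 0.00014676
C = -3420 (C = 76*(-45) = -3420)
C/m = -3420/1/6814 = -3420*6814 = -23303880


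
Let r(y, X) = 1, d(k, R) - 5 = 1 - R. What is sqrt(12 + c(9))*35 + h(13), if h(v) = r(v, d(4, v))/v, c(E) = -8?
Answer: 911/13 ≈ 70.077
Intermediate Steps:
d(k, R) = 6 - R (d(k, R) = 5 + (1 - R) = 6 - R)
h(v) = 1/v
sqrt(12 + c(9))*35 + h(13) = sqrt(12 - 8)*35 + 1/13 = sqrt(4)*35 + 1/13 = 2*35 + 1/13 = 70 + 1/13 = 911/13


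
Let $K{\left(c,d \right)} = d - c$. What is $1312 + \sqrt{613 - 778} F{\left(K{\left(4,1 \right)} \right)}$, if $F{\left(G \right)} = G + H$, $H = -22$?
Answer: $1312 - 25 i \sqrt{165} \approx 1312.0 - 321.13 i$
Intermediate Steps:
$F{\left(G \right)} = -22 + G$ ($F{\left(G \right)} = G - 22 = -22 + G$)
$1312 + \sqrt{613 - 778} F{\left(K{\left(4,1 \right)} \right)} = 1312 + \sqrt{613 - 778} \left(-22 + \left(1 - 4\right)\right) = 1312 + \sqrt{-165} \left(-22 + \left(1 - 4\right)\right) = 1312 + i \sqrt{165} \left(-22 - 3\right) = 1312 + i \sqrt{165} \left(-25\right) = 1312 - 25 i \sqrt{165}$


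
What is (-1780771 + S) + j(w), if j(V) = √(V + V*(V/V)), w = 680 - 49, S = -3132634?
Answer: -4913405 + √1262 ≈ -4.9134e+6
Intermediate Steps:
w = 631
j(V) = √2*√V (j(V) = √(V + V*1) = √(V + V) = √(2*V) = √2*√V)
(-1780771 + S) + j(w) = (-1780771 - 3132634) + √2*√631 = -4913405 + √1262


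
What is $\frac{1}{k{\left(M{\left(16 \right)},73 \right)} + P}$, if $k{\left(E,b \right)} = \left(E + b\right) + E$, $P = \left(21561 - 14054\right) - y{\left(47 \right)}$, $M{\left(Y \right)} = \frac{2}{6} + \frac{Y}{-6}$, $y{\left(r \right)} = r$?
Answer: $\frac{3}{22585} \approx 0.00013283$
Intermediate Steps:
$M{\left(Y \right)} = \frac{1}{3} - \frac{Y}{6}$ ($M{\left(Y \right)} = 2 \cdot \frac{1}{6} + Y \left(- \frac{1}{6}\right) = \frac{1}{3} - \frac{Y}{6}$)
$P = 7460$ ($P = \left(21561 - 14054\right) - 47 = 7507 - 47 = 7460$)
$k{\left(E,b \right)} = b + 2 E$
$\frac{1}{k{\left(M{\left(16 \right)},73 \right)} + P} = \frac{1}{\left(73 + 2 \left(\frac{1}{3} - \frac{8}{3}\right)\right) + 7460} = \frac{1}{\left(73 + 2 \left(- \frac{7}{3}\right)\right) + 7460} = \frac{1}{\left(73 - \frac{14}{3}\right) + 7460} = \frac{1}{\frac{205}{3} + 7460} = \frac{1}{\frac{22585}{3}} = \frac{3}{22585}$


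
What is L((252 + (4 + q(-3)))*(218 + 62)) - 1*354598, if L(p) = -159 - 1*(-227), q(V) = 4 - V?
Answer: -354530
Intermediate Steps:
L(p) = 68 (L(p) = -159 + 227 = 68)
L((252 + (4 + q(-3)))*(218 + 62)) - 1*354598 = 68 - 1*354598 = 68 - 354598 = -354530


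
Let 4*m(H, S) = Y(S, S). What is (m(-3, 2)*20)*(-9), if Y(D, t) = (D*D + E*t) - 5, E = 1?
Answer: -45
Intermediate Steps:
Y(D, t) = -5 + t + D**2 (Y(D, t) = (D*D + 1*t) - 5 = (D**2 + t) - 5 = (t + D**2) - 5 = -5 + t + D**2)
m(H, S) = -5/4 + S/4 + S**2/4 (m(H, S) = (-5 + S + S**2)/4 = -5/4 + S/4 + S**2/4)
(m(-3, 2)*20)*(-9) = ((-5/4 + (1/4)*2 + (1/4)*2**2)*20)*(-9) = ((-5/4 + 1/2 + (1/4)*4)*20)*(-9) = ((-5/4 + 1/2 + 1)*20)*(-9) = ((1/4)*20)*(-9) = 5*(-9) = -45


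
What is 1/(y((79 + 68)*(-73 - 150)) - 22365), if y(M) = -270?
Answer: -1/22635 ≈ -4.4179e-5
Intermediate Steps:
1/(y((79 + 68)*(-73 - 150)) - 22365) = 1/(-270 - 22365) = 1/(-22635) = -1/22635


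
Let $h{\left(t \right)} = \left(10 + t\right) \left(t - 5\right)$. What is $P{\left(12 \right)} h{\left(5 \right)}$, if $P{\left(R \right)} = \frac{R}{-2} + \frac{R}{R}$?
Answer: $0$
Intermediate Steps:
$h{\left(t \right)} = \left(-5 + t\right) \left(10 + t\right)$ ($h{\left(t \right)} = \left(10 + t\right) \left(t - 5\right) = \left(10 + t\right) \left(-5 + t\right) = \left(-5 + t\right) \left(10 + t\right)$)
$P{\left(R \right)} = 1 - \frac{R}{2}$ ($P{\left(R \right)} = R \left(- \frac{1}{2}\right) + 1 = - \frac{R}{2} + 1 = 1 - \frac{R}{2}$)
$P{\left(12 \right)} h{\left(5 \right)} = \left(1 - 6\right) \left(-50 + 5^{2} + 5 \cdot 5\right) = \left(1 - 6\right) \left(-50 + 25 + 25\right) = \left(-5\right) 0 = 0$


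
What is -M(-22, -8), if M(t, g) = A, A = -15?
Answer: 15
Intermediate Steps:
M(t, g) = -15
-M(-22, -8) = -1*(-15) = 15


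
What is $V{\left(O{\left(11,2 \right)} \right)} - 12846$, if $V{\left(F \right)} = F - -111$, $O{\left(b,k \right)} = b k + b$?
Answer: $-12702$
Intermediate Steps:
$O{\left(b,k \right)} = b + b k$
$V{\left(F \right)} = 111 + F$ ($V{\left(F \right)} = F + 111 = 111 + F$)
$V{\left(O{\left(11,2 \right)} \right)} - 12846 = \left(111 + 11 \left(1 + 2\right)\right) - 12846 = \left(111 + 11 \cdot 3\right) - 12846 = \left(111 + 33\right) - 12846 = 144 - 12846 = -12702$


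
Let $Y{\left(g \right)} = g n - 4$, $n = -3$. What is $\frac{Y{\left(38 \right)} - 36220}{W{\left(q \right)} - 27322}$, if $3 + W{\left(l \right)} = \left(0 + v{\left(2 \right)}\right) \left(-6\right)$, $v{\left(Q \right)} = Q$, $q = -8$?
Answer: $\frac{36338}{27337} \approx 1.3293$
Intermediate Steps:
$Y{\left(g \right)} = -4 - 3 g$ ($Y{\left(g \right)} = g \left(-3\right) - 4 = - 3 g - 4 = -4 - 3 g$)
$W{\left(l \right)} = -15$ ($W{\left(l \right)} = -3 + \left(0 + 2\right) \left(-6\right) = -3 + 2 \left(-6\right) = -3 - 12 = -15$)
$\frac{Y{\left(38 \right)} - 36220}{W{\left(q \right)} - 27322} = \frac{\left(-4 - 114\right) - 36220}{-15 - 27322} = \frac{\left(-4 - 114\right) - 36220}{-27337} = \left(-118 - 36220\right) \left(- \frac{1}{27337}\right) = \left(-36338\right) \left(- \frac{1}{27337}\right) = \frac{36338}{27337}$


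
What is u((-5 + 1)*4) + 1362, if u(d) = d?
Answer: 1346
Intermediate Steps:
u((-5 + 1)*4) + 1362 = (-5 + 1)*4 + 1362 = -4*4 + 1362 = -16 + 1362 = 1346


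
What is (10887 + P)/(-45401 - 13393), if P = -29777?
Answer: 9445/29397 ≈ 0.32129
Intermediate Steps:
(10887 + P)/(-45401 - 13393) = (10887 - 29777)/(-45401 - 13393) = -18890/(-58794) = -18890*(-1/58794) = 9445/29397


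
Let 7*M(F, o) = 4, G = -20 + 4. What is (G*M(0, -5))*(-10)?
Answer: 640/7 ≈ 91.429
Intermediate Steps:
G = -16
M(F, o) = 4/7 (M(F, o) = (⅐)*4 = 4/7)
(G*M(0, -5))*(-10) = -16*4/7*(-10) = -64/7*(-10) = 640/7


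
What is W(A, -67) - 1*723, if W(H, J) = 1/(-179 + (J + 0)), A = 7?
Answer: -177859/246 ≈ -723.00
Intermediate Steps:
W(H, J) = 1/(-179 + J)
W(A, -67) - 1*723 = 1/(-179 - 67) - 1*723 = 1/(-246) - 723 = -1/246 - 723 = -177859/246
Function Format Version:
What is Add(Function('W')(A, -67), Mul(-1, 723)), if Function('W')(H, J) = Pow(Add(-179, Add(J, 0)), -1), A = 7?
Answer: Rational(-177859, 246) ≈ -723.00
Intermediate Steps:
Function('W')(H, J) = Pow(Add(-179, J), -1)
Add(Function('W')(A, -67), Mul(-1, 723)) = Add(Pow(Add(-179, -67), -1), Mul(-1, 723)) = Add(Pow(-246, -1), -723) = Add(Rational(-1, 246), -723) = Rational(-177859, 246)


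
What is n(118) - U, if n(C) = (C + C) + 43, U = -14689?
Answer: 14968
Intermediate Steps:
n(C) = 43 + 2*C (n(C) = 2*C + 43 = 43 + 2*C)
n(118) - U = (43 + 2*118) - 1*(-14689) = (43 + 236) + 14689 = 279 + 14689 = 14968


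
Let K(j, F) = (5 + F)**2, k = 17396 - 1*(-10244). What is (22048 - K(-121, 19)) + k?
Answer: 49112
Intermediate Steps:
k = 27640 (k = 17396 + 10244 = 27640)
(22048 - K(-121, 19)) + k = (22048 - (5 + 19)**2) + 27640 = (22048 - 1*24**2) + 27640 = (22048 - 1*576) + 27640 = (22048 - 576) + 27640 = 21472 + 27640 = 49112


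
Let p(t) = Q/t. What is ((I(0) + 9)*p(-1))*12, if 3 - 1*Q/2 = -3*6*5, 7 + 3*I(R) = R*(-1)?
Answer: -14880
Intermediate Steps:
I(R) = -7/3 - R/3 (I(R) = -7/3 + (R*(-1))/3 = -7/3 + (-R)/3 = -7/3 - R/3)
Q = 186 (Q = 6 - 2*(-3*6)*5 = 6 - (-36)*5 = 6 - 2*(-90) = 6 + 180 = 186)
p(t) = 186/t
((I(0) + 9)*p(-1))*12 = (((-7/3 - ⅓*0) + 9)*(186/(-1)))*12 = (((-7/3 + 0) + 9)*(186*(-1)))*12 = ((-7/3 + 9)*(-186))*12 = ((20/3)*(-186))*12 = -1240*12 = -14880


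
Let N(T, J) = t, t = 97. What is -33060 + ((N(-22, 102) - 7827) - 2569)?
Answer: -43359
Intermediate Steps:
N(T, J) = 97
-33060 + ((N(-22, 102) - 7827) - 2569) = -33060 + ((97 - 7827) - 2569) = -33060 + (-7730 - 2569) = -33060 - 10299 = -43359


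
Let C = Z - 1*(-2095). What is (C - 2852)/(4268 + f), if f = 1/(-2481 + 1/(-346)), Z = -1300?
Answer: -1765784339/3663766090 ≈ -0.48196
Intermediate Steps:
f = -346/858427 (f = 1/(-2481 - 1/346) = 1/(-858427/346) = -346/858427 ≈ -0.00040306)
C = 795 (C = -1300 - 1*(-2095) = -1300 + 2095 = 795)
(C - 2852)/(4268 + f) = (795 - 2852)/(4268 - 346/858427) = -2057/3663766090/858427 = -2057*858427/3663766090 = -1765784339/3663766090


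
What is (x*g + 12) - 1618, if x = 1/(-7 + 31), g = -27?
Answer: -12857/8 ≈ -1607.1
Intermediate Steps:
x = 1/24 ≈ 0.041667
(x*g + 12) - 1618 = ((1/24)*(-27) + 12) - 1618 = (-9/8 + 12) - 1618 = 87/8 - 1618 = -12857/8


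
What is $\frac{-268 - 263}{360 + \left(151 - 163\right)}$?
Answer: $- \frac{177}{116} \approx -1.5259$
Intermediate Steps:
$\frac{-268 - 263}{360 + \left(151 - 163\right)} = - \frac{531}{360 - 12} = - \frac{531}{348} = \left(-531\right) \frac{1}{348} = - \frac{177}{116}$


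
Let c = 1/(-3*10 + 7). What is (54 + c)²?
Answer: 1540081/529 ≈ 2911.3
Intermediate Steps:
c = -1/23 (c = 1/(-30 + 7) = 1/(-23) = -1/23 ≈ -0.043478)
(54 + c)² = (54 - 1/23)² = (1241/23)² = 1540081/529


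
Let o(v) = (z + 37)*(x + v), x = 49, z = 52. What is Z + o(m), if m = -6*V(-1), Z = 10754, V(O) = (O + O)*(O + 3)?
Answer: 17251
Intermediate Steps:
V(O) = 2*O*(3 + O) (V(O) = (2*O)*(3 + O) = 2*O*(3 + O))
m = 24 (m = -12*(-1)*(3 - 1) = -12*(-1)*2 = -6*(-4) = 24)
o(v) = 4361 + 89*v (o(v) = (52 + 37)*(49 + v) = 89*(49 + v) = 4361 + 89*v)
Z + o(m) = 10754 + (4361 + 89*24) = 10754 + (4361 + 2136) = 10754 + 6497 = 17251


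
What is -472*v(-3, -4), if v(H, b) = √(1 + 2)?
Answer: -472*√3 ≈ -817.53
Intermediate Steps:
v(H, b) = √3
-472*v(-3, -4) = -472*√3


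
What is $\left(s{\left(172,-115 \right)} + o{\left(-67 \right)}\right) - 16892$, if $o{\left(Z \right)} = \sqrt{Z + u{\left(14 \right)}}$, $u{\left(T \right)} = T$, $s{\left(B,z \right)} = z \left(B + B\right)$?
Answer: $-56452 + i \sqrt{53} \approx -56452.0 + 7.2801 i$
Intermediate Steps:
$s{\left(B,z \right)} = 2 B z$ ($s{\left(B,z \right)} = z 2 B = 2 B z$)
$o{\left(Z \right)} = \sqrt{14 + Z}$ ($o{\left(Z \right)} = \sqrt{Z + 14} = \sqrt{14 + Z}$)
$\left(s{\left(172,-115 \right)} + o{\left(-67 \right)}\right) - 16892 = \left(2 \cdot 172 \left(-115\right) + \sqrt{14 - 67}\right) - 16892 = \left(-39560 + \sqrt{-53}\right) - 16892 = \left(-39560 + i \sqrt{53}\right) - 16892 = -56452 + i \sqrt{53}$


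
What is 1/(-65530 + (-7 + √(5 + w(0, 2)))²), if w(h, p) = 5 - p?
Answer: -65473/4286712161 + 28*√2/4286712161 ≈ -1.5264e-5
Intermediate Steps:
1/(-65530 + (-7 + √(5 + w(0, 2)))²) = 1/(-65530 + (-7 + √(5 + (5 - 1*2)))²) = 1/(-65530 + (-7 + √(5 + (5 - 2)))²) = 1/(-65530 + (-7 + √(5 + 3))²) = 1/(-65530 + (-7 + √8)²) = 1/(-65530 + (-7 + 2*√2)²)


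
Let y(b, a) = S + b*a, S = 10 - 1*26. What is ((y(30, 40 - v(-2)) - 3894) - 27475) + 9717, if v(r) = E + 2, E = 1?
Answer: -20558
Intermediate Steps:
v(r) = 3 (v(r) = 1 + 2 = 3)
S = -16 (S = 10 - 26 = -16)
y(b, a) = -16 + a*b (y(b, a) = -16 + b*a = -16 + a*b)
((y(30, 40 - v(-2)) - 3894) - 27475) + 9717 = (((-16 + (40 - 1*3)*30) - 3894) - 27475) + 9717 = (((-16 + (40 - 3)*30) - 3894) - 27475) + 9717 = (((-16 + 37*30) - 3894) - 27475) + 9717 = (((-16 + 1110) - 3894) - 27475) + 9717 = ((1094 - 3894) - 27475) + 9717 = (-2800 - 27475) + 9717 = -30275 + 9717 = -20558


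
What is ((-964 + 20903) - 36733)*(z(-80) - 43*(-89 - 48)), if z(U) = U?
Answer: -97589934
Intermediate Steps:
((-964 + 20903) - 36733)*(z(-80) - 43*(-89 - 48)) = ((-964 + 20903) - 36733)*(-80 - 43*(-89 - 48)) = (19939 - 36733)*(-80 - 43*(-137)) = -16794*(-80 + 5891) = -16794*5811 = -97589934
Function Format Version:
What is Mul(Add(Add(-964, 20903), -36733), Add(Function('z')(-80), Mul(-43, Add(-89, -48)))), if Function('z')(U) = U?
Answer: -97589934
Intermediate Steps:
Mul(Add(Add(-964, 20903), -36733), Add(Function('z')(-80), Mul(-43, Add(-89, -48)))) = Mul(Add(Add(-964, 20903), -36733), Add(-80, Mul(-43, Add(-89, -48)))) = Mul(Add(19939, -36733), Add(-80, Mul(-43, -137))) = Mul(-16794, Add(-80, 5891)) = Mul(-16794, 5811) = -97589934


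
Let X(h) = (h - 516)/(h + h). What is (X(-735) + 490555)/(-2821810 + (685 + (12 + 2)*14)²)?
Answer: -240372367/1002368010 ≈ -0.23980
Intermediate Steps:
X(h) = (-516 + h)/(2*h) (X(h) = (-516 + h)/((2*h)) = (-516 + h)*(1/(2*h)) = (-516 + h)/(2*h))
(X(-735) + 490555)/(-2821810 + (685 + (12 + 2)*14)²) = ((½)*(-516 - 735)/(-735) + 490555)/(-2821810 + (685 + (12 + 2)*14)²) = ((½)*(-1/735)*(-1251) + 490555)/(-2821810 + (685 + 14*14)²) = (417/490 + 490555)/(-2821810 + (685 + 196)²) = 240372367/(490*(-2821810 + 881²)) = 240372367/(490*(-2821810 + 776161)) = (240372367/490)/(-2045649) = (240372367/490)*(-1/2045649) = -240372367/1002368010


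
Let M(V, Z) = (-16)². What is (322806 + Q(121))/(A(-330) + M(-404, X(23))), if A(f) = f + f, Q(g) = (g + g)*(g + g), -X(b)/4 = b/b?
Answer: -190685/202 ≈ -943.99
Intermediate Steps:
X(b) = -4 (X(b) = -4*b/b = -4*1 = -4)
M(V, Z) = 256
Q(g) = 4*g² (Q(g) = (2*g)*(2*g) = 4*g²)
A(f) = 2*f
(322806 + Q(121))/(A(-330) + M(-404, X(23))) = (322806 + 4*121²)/(2*(-330) + 256) = (322806 + 4*14641)/(-660 + 256) = (322806 + 58564)/(-404) = 381370*(-1/404) = -190685/202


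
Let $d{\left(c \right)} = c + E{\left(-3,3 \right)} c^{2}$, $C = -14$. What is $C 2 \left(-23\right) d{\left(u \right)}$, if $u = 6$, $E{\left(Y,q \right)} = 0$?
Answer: $3864$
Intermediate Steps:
$d{\left(c \right)} = c$ ($d{\left(c \right)} = c + 0 c^{2} = c + 0 = c$)
$C 2 \left(-23\right) d{\left(u \right)} = - 14 \cdot 2 \left(-23\right) 6 = \left(-14\right) \left(-46\right) 6 = 644 \cdot 6 = 3864$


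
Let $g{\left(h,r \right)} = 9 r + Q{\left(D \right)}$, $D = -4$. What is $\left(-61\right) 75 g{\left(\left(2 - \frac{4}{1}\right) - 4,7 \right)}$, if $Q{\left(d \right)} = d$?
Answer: $-269925$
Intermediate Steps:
$g{\left(h,r \right)} = -4 + 9 r$ ($g{\left(h,r \right)} = 9 r - 4 = -4 + 9 r$)
$\left(-61\right) 75 g{\left(\left(2 - \frac{4}{1}\right) - 4,7 \right)} = \left(-61\right) 75 \left(-4 + 9 \cdot 7\right) = - 4575 \left(-4 + 63\right) = \left(-4575\right) 59 = -269925$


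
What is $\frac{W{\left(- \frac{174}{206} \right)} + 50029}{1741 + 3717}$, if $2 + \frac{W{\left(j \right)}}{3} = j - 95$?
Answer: $\frac{5122753}{562174} \approx 9.1124$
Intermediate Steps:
$W{\left(j \right)} = -291 + 3 j$ ($W{\left(j \right)} = -6 + 3 \left(j - 95\right) = -6 + 3 \left(-95 + j\right) = -6 + \left(-285 + 3 j\right) = -291 + 3 j$)
$\frac{W{\left(- \frac{174}{206} \right)} + 50029}{1741 + 3717} = \frac{\left(-291 + 3 \left(- \frac{174}{206}\right)\right) + 50029}{1741 + 3717} = \frac{\left(-291 + 3 \left(\left(-174\right) \frac{1}{206}\right)\right) + 50029}{5458} = \left(\left(-291 + 3 \left(- \frac{87}{103}\right)\right) + 50029\right) \frac{1}{5458} = \left(\left(-291 - \frac{261}{103}\right) + 50029\right) \frac{1}{5458} = \left(- \frac{30234}{103} + 50029\right) \frac{1}{5458} = \frac{5122753}{103} \cdot \frac{1}{5458} = \frac{5122753}{562174}$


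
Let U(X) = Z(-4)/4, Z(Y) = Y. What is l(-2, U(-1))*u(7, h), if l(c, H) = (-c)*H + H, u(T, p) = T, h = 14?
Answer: -21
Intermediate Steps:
U(X) = -1 (U(X) = -4/4 = -4*¼ = -1)
l(c, H) = H - H*c (l(c, H) = -H*c + H = H - H*c)
l(-2, U(-1))*u(7, h) = -(1 - 1*(-2))*7 = -(1 + 2)*7 = -1*3*7 = -3*7 = -21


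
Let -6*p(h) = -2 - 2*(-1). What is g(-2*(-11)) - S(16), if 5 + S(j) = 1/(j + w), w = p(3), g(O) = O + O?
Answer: 783/16 ≈ 48.938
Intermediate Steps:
p(h) = 0 (p(h) = -(-2 - 2*(-1))/6 = -(-2 + 2)/6 = -1/6*0 = 0)
g(O) = 2*O
w = 0
S(j) = -5 + 1/j (S(j) = -5 + 1/(j + 0) = -5 + 1/j)
g(-2*(-11)) - S(16) = 2*(-2*(-11)) - (-5 + 1/16) = 2*22 - (-5 + 1/16) = 44 - 1*(-79/16) = 44 + 79/16 = 783/16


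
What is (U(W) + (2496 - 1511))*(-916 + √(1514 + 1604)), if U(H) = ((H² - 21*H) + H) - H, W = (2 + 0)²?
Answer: -839972 + 917*√3118 ≈ -7.8877e+5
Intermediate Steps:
W = 4 (W = 2² = 4)
U(H) = H² - 21*H (U(H) = (H² - 20*H) - H = H² - 21*H)
(U(W) + (2496 - 1511))*(-916 + √(1514 + 1604)) = (4*(-21 + 4) + (2496 - 1511))*(-916 + √(1514 + 1604)) = (4*(-17) + 985)*(-916 + √3118) = (-68 + 985)*(-916 + √3118) = 917*(-916 + √3118) = -839972 + 917*√3118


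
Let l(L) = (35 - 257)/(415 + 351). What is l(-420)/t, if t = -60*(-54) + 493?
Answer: -111/1429739 ≈ -7.7637e-5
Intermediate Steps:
l(L) = -111/383 (l(L) = -222/766 = -222*1/766 = -111/383)
t = 3733 (t = 3240 + 493 = 3733)
l(-420)/t = -111/383/3733 = -111/383*1/3733 = -111/1429739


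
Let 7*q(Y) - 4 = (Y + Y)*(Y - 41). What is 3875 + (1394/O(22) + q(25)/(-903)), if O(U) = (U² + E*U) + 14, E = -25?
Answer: 632455709/164346 ≈ 3848.3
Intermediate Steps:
O(U) = 14 + U² - 25*U (O(U) = (U² - 25*U) + 14 = 14 + U² - 25*U)
q(Y) = 4/7 + 2*Y*(-41 + Y)/7 (q(Y) = 4/7 + ((Y + Y)*(Y - 41))/7 = 4/7 + ((2*Y)*(-41 + Y))/7 = 4/7 + (2*Y*(-41 + Y))/7 = 4/7 + 2*Y*(-41 + Y)/7)
3875 + (1394/O(22) + q(25)/(-903)) = 3875 + (1394/(14 + 22² - 25*22) + (4/7 - 82/7*25 + (2/7)*25²)/(-903)) = 3875 + (1394/(14 + 484 - 550) + (4/7 - 2050/7 + (2/7)*625)*(-1/903)) = 3875 + (1394/(-52) + (4/7 - 2050/7 + 1250/7)*(-1/903)) = 3875 + (1394*(-1/52) - 796/7*(-1/903)) = 3875 + (-697/26 + 796/6321) = 3875 - 4385041/164346 = 632455709/164346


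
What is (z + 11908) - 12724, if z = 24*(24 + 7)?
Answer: -72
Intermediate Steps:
z = 744 (z = 24*31 = 744)
(z + 11908) - 12724 = (744 + 11908) - 12724 = 12652 - 12724 = -72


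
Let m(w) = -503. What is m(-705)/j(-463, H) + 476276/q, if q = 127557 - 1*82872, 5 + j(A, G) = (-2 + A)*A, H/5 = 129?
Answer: 20502996697/1924046730 ≈ 10.656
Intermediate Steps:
H = 645 (H = 5*129 = 645)
j(A, G) = -5 + A*(-2 + A) (j(A, G) = -5 + (-2 + A)*A = -5 + A*(-2 + A))
q = 44685 (q = 127557 - 82872 = 44685)
m(-705)/j(-463, H) + 476276/q = -503/(-5 + (-463)² - 2*(-463)) + 476276/44685 = -503/(-5 + 214369 + 926) + 476276*(1/44685) = -503/215290 + 476276/44685 = 20502996697/1924046730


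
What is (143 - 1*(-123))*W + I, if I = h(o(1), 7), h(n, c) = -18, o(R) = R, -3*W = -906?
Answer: 80314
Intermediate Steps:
W = 302 (W = -1/3*(-906) = 302)
I = -18
(143 - 1*(-123))*W + I = (143 - 1*(-123))*302 - 18 = (143 + 123)*302 - 18 = 266*302 - 18 = 80332 - 18 = 80314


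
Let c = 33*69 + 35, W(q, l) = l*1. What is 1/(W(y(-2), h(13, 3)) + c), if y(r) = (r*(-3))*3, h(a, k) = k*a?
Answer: 1/2351 ≈ 0.00042535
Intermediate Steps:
h(a, k) = a*k
y(r) = -9*r (y(r) = -3*r*3 = -9*r)
W(q, l) = l
c = 2312 (c = 2277 + 35 = 2312)
1/(W(y(-2), h(13, 3)) + c) = 1/(13*3 + 2312) = 1/(39 + 2312) = 1/2351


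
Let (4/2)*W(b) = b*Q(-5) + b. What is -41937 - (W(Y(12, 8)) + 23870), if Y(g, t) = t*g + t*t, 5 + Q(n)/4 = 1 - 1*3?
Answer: -63647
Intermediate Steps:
Q(n) = -28 (Q(n) = -20 + 4*(1 - 1*3) = -20 + 4*(1 - 3) = -20 + 4*(-2) = -20 - 8 = -28)
Y(g, t) = t² + g*t (Y(g, t) = g*t + t² = t² + g*t)
W(b) = -27*b/2 (W(b) = (b*(-28) + b)/2 = (-28*b + b)/2 = (-27*b)/2 = -27*b/2)
-41937 - (W(Y(12, 8)) + 23870) = -41937 - (-108*(12 + 8) + 23870) = -41937 - (-108*20 + 23870) = -41937 - (-27/2*160 + 23870) = -41937 - (-2160 + 23870) = -41937 - 1*21710 = -41937 - 21710 = -63647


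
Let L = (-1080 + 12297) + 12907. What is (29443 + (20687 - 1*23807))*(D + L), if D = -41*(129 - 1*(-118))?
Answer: 368443031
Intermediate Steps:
D = -10127 (D = -41*(129 + 118) = -41*247 = -10127)
L = 24124 (L = 11217 + 12907 = 24124)
(29443 + (20687 - 1*23807))*(D + L) = (29443 + (20687 - 1*23807))*(-10127 + 24124) = (29443 + (20687 - 23807))*13997 = (29443 - 3120)*13997 = 26323*13997 = 368443031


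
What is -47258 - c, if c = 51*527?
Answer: -74135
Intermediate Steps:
c = 26877
-47258 - c = -47258 - 1*26877 = -47258 - 26877 = -74135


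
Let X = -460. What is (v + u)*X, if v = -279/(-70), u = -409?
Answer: 1304146/7 ≈ 1.8631e+5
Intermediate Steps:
v = 279/70 (v = -279*(-1/70) = 279/70 ≈ 3.9857)
(v + u)*X = (279/70 - 409)*(-460) = -28351/70*(-460) = 1304146/7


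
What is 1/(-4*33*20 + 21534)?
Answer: 1/18894 ≈ 5.2927e-5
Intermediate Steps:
1/(-4*33*20 + 21534) = 1/(-132*20 + 21534) = 1/(-2640 + 21534) = 1/18894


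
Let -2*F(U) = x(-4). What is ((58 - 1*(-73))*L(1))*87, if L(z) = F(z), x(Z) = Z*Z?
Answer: -91176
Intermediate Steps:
x(Z) = Z²
F(U) = -8 (F(U) = -½*(-4)² = -½*16 = -8)
L(z) = -8
((58 - 1*(-73))*L(1))*87 = ((58 - 1*(-73))*(-8))*87 = ((58 + 73)*(-8))*87 = (131*(-8))*87 = -1048*87 = -91176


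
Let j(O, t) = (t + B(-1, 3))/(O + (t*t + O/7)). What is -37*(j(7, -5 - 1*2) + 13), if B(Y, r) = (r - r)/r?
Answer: -27158/57 ≈ -476.46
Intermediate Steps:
B(Y, r) = 0 (B(Y, r) = 0/r = 0)
j(O, t) = t/(t**2 + 8*O/7) (j(O, t) = (t + 0)/(O + (t*t + O/7)) = t/(O + (t**2 + O*(1/7))) = t/(O + (t**2 + O/7)) = t/(t**2 + 8*O/7))
-37*(j(7, -5 - 1*2) + 13) = -37*(7*(-5 - 1*2)/(7*(-5 - 1*2)**2 + 8*7) + 13) = -37*(7*(-5 - 2)/(7*(-5 - 2)**2 + 56) + 13) = -37*(7*(-7)/(7*(-7)**2 + 56) + 13) = -37*(7*(-7)/(7*49 + 56) + 13) = -37*(7*(-7)/(343 + 56) + 13) = -37*(7*(-7)/399 + 13) = -37*(7*(-7)*(1/399) + 13) = -37*(-7/57 + 13) = -37*734/57 = -27158/57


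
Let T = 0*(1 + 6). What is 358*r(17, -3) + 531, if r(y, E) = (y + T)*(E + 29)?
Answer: 158767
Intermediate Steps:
T = 0 (T = 0*7 = 0)
r(y, E) = y*(29 + E) (r(y, E) = (y + 0)*(E + 29) = y*(29 + E))
358*r(17, -3) + 531 = 358*(17*(29 - 3)) + 531 = 358*(17*26) + 531 = 358*442 + 531 = 158236 + 531 = 158767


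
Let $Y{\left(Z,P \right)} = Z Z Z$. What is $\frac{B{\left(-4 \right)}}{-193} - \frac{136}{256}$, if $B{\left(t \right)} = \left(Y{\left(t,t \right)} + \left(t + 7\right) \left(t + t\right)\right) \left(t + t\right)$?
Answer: $- \frac{25809}{6176} \approx -4.1789$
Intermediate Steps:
$Y{\left(Z,P \right)} = Z^{3}$ ($Y{\left(Z,P \right)} = Z^{2} Z = Z^{3}$)
$B{\left(t \right)} = 2 t \left(t^{3} + 2 t \left(7 + t\right)\right)$ ($B{\left(t \right)} = \left(t^{3} + \left(t + 7\right) \left(t + t\right)\right) \left(t + t\right) = \left(t^{3} + \left(7 + t\right) 2 t\right) 2 t = \left(t^{3} + 2 t \left(7 + t\right)\right) 2 t = 2 t \left(t^{3} + 2 t \left(7 + t\right)\right)$)
$\frac{B{\left(-4 \right)}}{-193} - \frac{136}{256} = \frac{2 \left(-4\right)^{2} \left(14 + \left(-4\right)^{2} + 2 \left(-4\right)\right)}{-193} - \frac{136}{256} = 2 \cdot 16 \left(14 + 16 - 8\right) \left(- \frac{1}{193}\right) - \frac{17}{32} = 2 \cdot 16 \cdot 22 \left(- \frac{1}{193}\right) - \frac{17}{32} = 704 \left(- \frac{1}{193}\right) - \frac{17}{32} = - \frac{704}{193} - \frac{17}{32} = - \frac{25809}{6176}$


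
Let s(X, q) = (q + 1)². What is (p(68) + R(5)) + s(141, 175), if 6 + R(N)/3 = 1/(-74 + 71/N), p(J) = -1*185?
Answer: 9201112/299 ≈ 30773.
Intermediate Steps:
s(X, q) = (1 + q)²
p(J) = -185
R(N) = -18 + 3/(-74 + 71/N)
(p(68) + R(5)) + s(141, 175) = (-185 + 3*(426 - 445*5)/(-71 + 74*5)) + (1 + 175)² = (-185 + 3*(426 - 2225)/(-71 + 370)) + 176² = (-185 + 3*(-1799)/299) + 30976 = (-185 + 3*(1/299)*(-1799)) + 30976 = (-185 - 5397/299) + 30976 = -60712/299 + 30976 = 9201112/299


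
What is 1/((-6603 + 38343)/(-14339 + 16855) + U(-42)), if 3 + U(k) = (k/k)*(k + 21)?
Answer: -629/7161 ≈ -0.087837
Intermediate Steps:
U(k) = 18 + k (U(k) = -3 + (k/k)*(k + 21) = -3 + 1*(21 + k) = -3 + (21 + k) = 18 + k)
1/((-6603 + 38343)/(-14339 + 16855) + U(-42)) = 1/((-6603 + 38343)/(-14339 + 16855) + (18 - 42)) = 1/(31740/2516 - 24) = 1/(31740*(1/2516) - 24) = 1/(7935/629 - 24) = 1/(-7161/629) = -629/7161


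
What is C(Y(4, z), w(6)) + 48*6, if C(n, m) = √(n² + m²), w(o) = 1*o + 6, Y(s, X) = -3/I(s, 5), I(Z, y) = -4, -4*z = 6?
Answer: 288 + 3*√257/4 ≈ 300.02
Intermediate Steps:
z = -3/2 (z = -¼*6 = -3/2 ≈ -1.5000)
Y(s, X) = ¾ (Y(s, X) = -3/(-4) = -3*(-¼) = ¾)
w(o) = 6 + o (w(o) = o + 6 = 6 + o)
C(n, m) = √(m² + n²)
C(Y(4, z), w(6)) + 48*6 = √((6 + 6)² + (¾)²) + 48*6 = √(12² + 9/16) + 288 = √(144 + 9/16) + 288 = √(2313/16) + 288 = 3*√257/4 + 288 = 288 + 3*√257/4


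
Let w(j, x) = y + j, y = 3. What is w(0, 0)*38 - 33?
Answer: 81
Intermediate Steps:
w(j, x) = 3 + j
w(0, 0)*38 - 33 = (3 + 0)*38 - 33 = 3*38 - 33 = 114 - 33 = 81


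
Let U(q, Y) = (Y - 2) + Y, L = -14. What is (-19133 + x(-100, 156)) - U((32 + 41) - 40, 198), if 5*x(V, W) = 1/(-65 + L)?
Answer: -7713166/395 ≈ -19527.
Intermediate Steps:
x(V, W) = -1/395 (x(V, W) = 1/(5*(-65 - 14)) = (1/5)/(-79) = (1/5)*(-1/79) = -1/395)
U(q, Y) = -2 + 2*Y (U(q, Y) = (-2 + Y) + Y = -2 + 2*Y)
(-19133 + x(-100, 156)) - U((32 + 41) - 40, 198) = (-19133 - 1/395) - (-2 + 2*198) = -7557536/395 - (-2 + 396) = -7557536/395 - 1*394 = -7557536/395 - 394 = -7713166/395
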